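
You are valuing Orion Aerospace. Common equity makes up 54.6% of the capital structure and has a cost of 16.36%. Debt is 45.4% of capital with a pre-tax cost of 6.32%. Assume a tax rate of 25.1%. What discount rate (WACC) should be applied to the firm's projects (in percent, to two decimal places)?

11.08%

After-tax cost of debt = 6.32% × (1 − 25.1%) = 4.7337%.
WACC = 0.546 × 16.3600% + 0.454 × 4.7337% = 11.0817%.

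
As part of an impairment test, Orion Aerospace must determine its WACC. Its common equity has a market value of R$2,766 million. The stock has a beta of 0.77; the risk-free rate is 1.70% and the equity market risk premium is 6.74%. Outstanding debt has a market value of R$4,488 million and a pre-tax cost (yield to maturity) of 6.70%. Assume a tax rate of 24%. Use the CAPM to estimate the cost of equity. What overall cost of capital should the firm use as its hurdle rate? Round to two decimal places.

5.78%

Cost of equity via CAPM: Re = 1.7% + 0.77 × 6.74% = 6.8898%.
Total capital V = 2766 + 4488 = 7254.
Equity: weight = 2766/7254 = 0.3813; cost = 6.8898%.
Debt: weight = 4488/7254 = 0.6187; after-tax cost = 6.7% × (1 − 24%) = 5.0920%.
WACC = 0.3813 × 6.8898% + 0.6187 × 5.0920% = 5.7775%.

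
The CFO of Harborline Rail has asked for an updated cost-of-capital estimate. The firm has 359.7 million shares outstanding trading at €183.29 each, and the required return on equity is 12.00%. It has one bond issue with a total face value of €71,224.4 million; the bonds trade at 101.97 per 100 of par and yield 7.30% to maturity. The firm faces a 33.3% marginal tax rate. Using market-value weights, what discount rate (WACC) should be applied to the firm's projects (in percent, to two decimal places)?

Market value of equity E = 183.29 × 359.7m = 65929.413m. Market value of debt D = 71224.4m × 101.97/100 = 72627.52068m.
Total capital V = 65929.413 + 72627.52068 = 138556.93368.
Equity: weight = 65929.413/138556.93368 = 0.4758; cost = 12%.
Bonds outstanding: weight = 72627.52068/138556.93368 = 0.5242; after-tax cost = 7.3% × (1 − 33.3%) = 4.8691%.
WACC = 0.4758 × 12.0000% + 0.5242 × 4.8691% = 8.2622%.

8.26%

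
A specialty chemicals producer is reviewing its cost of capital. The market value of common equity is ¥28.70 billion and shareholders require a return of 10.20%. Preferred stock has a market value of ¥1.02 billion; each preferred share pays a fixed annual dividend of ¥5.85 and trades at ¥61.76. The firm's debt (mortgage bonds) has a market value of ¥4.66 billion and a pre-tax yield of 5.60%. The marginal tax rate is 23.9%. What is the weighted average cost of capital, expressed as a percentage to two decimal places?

Cost of preferred: Rp = 5.85 / 61.76 = 9.4722%.
Total capital V = 28.7 + 1.02 + 4.66 = 34.38.
Equity: weight = 28.7/34.38 = 0.8348; cost = 10.2%.
Preferred: weight = 1.02/34.38 = 0.0297; cost = 9.4722%.
Mortgage bonds: weight = 4.66/34.38 = 0.1355; after-tax cost = 5.6% × (1 − 23.9%) = 4.2616%.
WACC = 0.8348 × 10.2000% + 0.0297 × 9.4722% + 0.1355 × 4.2616% = 9.3735%.

9.37%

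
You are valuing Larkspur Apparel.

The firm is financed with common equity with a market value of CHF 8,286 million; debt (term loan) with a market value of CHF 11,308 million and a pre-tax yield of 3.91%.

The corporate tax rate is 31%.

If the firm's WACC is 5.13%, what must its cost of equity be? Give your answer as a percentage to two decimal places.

8.45%

Total capital V = 8286 + 11308 = 19594.
Equity weight = 8286/19594 = 0.4229.
Term loan weight = 11308/19594 = 0.5771.
Debt contribution = 0.5771 × 3.91% × (1 − 31%) = 1.5570%.
Required equity contribution = 5.13% − 1.5570% = 3.5730%.
Re = 3.5730% / 0.4229 = 8.4491%.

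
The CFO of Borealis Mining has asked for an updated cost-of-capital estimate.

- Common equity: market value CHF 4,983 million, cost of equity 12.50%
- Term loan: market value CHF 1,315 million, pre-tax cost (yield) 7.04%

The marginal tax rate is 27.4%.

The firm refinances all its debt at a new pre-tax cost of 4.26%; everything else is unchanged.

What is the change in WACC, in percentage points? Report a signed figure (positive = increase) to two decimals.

Current WACC:
Total capital V = 4983 + 1315 = 6298.
Equity: weight = 4983/6298 = 0.7912; cost = 12.5%.
Term loan: weight = 1315/6298 = 0.2088; after-tax cost = 7.04% × (1 − 27.4%) = 5.1110%.
WACC = 0.7912 × 12.5000% + 0.2088 × 5.1110% = 10.9572%.
After the change:
Total capital V = 4983 + 1315 = 6298.
Equity: weight = 4983/6298 = 0.7912; cost = 12.5%.
Term loan: weight = 1315/6298 = 0.2088; after-tax cost = 4.26% × (1 − 27.4%) = 3.0928%.
WACC = 0.7912 × 12.5000% + 0.2088 × 3.0928% = 10.5358%.
Change in WACC = 10.5358% − 10.9572% = -0.4214 pp.

-0.42 pp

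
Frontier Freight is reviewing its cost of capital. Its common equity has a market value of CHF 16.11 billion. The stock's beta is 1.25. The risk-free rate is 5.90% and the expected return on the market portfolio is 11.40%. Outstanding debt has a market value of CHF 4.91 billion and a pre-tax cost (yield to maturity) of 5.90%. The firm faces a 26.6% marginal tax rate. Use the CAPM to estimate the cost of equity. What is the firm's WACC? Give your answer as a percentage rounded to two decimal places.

10.80%

Market risk premium = 11.4% − 5.9% = 5.5%.
Cost of equity via CAPM: Re = 5.9% + 1.25 × 5.5% = 12.7750%.
Total capital V = 16.11 + 4.91 = 21.02.
Equity: weight = 16.11/21.02 = 0.7664; cost = 12.775%.
Debt: weight = 4.91/21.02 = 0.2336; after-tax cost = 5.9% × (1 − 26.6%) = 4.3306%.
WACC = 0.7664 × 12.7750% + 0.2336 × 4.3306% = 10.8025%.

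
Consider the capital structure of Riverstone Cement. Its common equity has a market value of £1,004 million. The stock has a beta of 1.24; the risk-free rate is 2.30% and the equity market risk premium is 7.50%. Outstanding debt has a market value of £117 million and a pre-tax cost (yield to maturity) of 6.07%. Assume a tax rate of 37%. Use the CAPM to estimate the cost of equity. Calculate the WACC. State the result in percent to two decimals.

10.79%

Cost of equity via CAPM: Re = 2.3% + 1.24 × 7.5% = 11.6000%.
Total capital V = 1004 + 117 = 1121.
Equity: weight = 1004/1121 = 0.8956; cost = 11.6%.
Debt: weight = 117/1121 = 0.1044; after-tax cost = 6.07% × (1 − 37%) = 3.8241%.
WACC = 0.8956 × 11.6000% + 0.1044 × 3.8241% = 10.7884%.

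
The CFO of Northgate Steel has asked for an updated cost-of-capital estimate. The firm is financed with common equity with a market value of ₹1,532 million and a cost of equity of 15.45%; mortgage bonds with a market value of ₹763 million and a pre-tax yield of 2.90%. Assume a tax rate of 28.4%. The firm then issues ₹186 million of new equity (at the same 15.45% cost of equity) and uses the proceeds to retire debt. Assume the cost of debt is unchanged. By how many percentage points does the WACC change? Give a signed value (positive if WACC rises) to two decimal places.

Current WACC:
Total capital V = 1532 + 763 = 2295.
Equity: weight = 1532/2295 = 0.6675; cost = 15.45%.
Mortgage bonds: weight = 763/2295 = 0.3325; after-tax cost = 2.9% × (1 − 28.4%) = 2.0764%.
WACC = 0.6675 × 15.4500% + 0.3325 × 2.0764% = 11.0038%.
After the change:
Total capital V = 1718 + 577 = 2295.
Equity: weight = 1718/2295 = 0.7486; cost = 15.45%.
Mortgage bonds: weight = 577/2295 = 0.2514; after-tax cost = 2.9% × (1 − 28.4%) = 2.0764%.
WACC = 0.7486 × 15.4500% + 0.2514 × 2.0764% = 12.0877%.
Change in WACC = 12.0877% − 11.0038% = 1.0839 pp.

+1.08 pp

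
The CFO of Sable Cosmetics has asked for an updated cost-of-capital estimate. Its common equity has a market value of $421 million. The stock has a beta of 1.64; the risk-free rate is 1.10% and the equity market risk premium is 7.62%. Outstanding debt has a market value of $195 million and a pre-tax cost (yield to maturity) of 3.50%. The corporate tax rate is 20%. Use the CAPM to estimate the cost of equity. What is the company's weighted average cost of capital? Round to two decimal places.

Cost of equity via CAPM: Re = 1.1% + 1.64 × 7.62% = 13.5968%.
Total capital V = 421 + 195 = 616.
Equity: weight = 421/616 = 0.6834; cost = 13.5968%.
Debt: weight = 195/616 = 0.3166; after-tax cost = 3.5% × (1 − 20%) = 2.8000%.
WACC = 0.6834 × 13.5968% + 0.3166 × 2.8000% = 10.1790%.

10.18%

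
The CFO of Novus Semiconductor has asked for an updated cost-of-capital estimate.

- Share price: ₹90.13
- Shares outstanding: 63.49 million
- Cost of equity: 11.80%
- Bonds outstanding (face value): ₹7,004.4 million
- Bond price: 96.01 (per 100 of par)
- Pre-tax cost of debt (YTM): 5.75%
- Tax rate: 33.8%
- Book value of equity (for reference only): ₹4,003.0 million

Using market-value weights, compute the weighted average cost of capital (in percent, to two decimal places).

Market value of equity E = 90.13 × 63.49m = 5722.3537m. Market value of debt D = 7004.4m × 96.01/100 = 6724.92444m.
Total capital V = 5722.3537 + 6724.92444 = 12447.27814.
Equity: weight = 5722.3537/12447.27814 = 0.4597; cost = 11.8%.
Bonds outstanding: weight = 6724.92444/12447.27814 = 0.5403; after-tax cost = 5.75% × (1 − 33.8%) = 3.8065%.
WACC = 0.4597 × 11.8000% + 0.5403 × 3.8065% = 7.4813%.

7.48%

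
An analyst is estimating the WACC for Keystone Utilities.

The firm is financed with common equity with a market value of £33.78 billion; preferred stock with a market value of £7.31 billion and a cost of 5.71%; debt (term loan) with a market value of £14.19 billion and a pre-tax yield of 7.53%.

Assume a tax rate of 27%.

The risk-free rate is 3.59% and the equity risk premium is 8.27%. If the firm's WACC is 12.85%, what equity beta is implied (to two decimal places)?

Total capital V = 33.78 + 7.31 + 14.19 = 55.28.
Equity weight = 33.78/55.28 = 0.6111.
Preferred weight = 7.31/55.28 = 0.1322.
Term loan weight = 14.19/55.28 = 0.2567.
Debt contribution = 0.2567 × 7.53% × (1 − 27%) = 1.4110%.
Preferred contribution = 0.1322 × 5.71% = 0.7551%.
Required equity contribution = 12.85% − 2.1661% = 10.6839%  ⇒  Re = 17.4839%.
CAPM: 17.4839% = 3.59% + β × 8.27%  ⇒  β = 1.6800.

1.68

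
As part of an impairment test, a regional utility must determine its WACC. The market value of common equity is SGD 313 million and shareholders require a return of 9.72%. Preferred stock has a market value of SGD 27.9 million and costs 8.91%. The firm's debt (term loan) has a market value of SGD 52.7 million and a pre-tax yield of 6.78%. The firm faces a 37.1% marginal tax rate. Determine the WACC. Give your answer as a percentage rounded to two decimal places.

Total capital V = 313 + 27.9 + 52.7 = 393.6.
Equity: weight = 313/393.6 = 0.7952; cost = 9.72%.
Preferred: weight = 27.9/393.6 = 0.0709; cost = 8.91%.
Term loan: weight = 52.7/393.6 = 0.1339; after-tax cost = 6.78% × (1 − 37.1%) = 4.2646%.
WACC = 0.7952 × 9.7200% + 0.0709 × 8.9100% + 0.1339 × 4.2646% = 8.9322%.

8.93%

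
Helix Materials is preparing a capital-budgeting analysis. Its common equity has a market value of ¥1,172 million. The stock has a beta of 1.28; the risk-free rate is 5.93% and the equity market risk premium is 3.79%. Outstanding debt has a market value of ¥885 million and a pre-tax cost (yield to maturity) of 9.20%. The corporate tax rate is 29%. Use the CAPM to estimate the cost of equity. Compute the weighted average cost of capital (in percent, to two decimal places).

8.95%

Cost of equity via CAPM: Re = 5.93% + 1.28 × 3.79% = 10.7812%.
Total capital V = 1172 + 885 = 2057.
Equity: weight = 1172/2057 = 0.5698; cost = 10.7812%.
Debt: weight = 885/2057 = 0.4302; after-tax cost = 9.2% × (1 − 29%) = 6.5320%.
WACC = 0.5698 × 10.7812% + 0.4302 × 6.5320% = 8.9530%.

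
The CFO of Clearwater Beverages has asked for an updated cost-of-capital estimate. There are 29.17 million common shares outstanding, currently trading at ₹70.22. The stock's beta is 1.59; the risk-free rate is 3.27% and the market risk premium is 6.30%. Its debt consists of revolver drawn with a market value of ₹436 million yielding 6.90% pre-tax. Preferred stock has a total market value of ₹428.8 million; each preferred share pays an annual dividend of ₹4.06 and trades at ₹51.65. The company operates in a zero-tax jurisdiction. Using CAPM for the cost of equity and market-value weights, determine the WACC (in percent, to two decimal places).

11.53%

Cost of equity via CAPM: Re = 3.27% + 1.59 × 6.3% = 13.2870%.
Cost of preferred: Rp = 4.06 / 51.65 = 7.8606%.
Market value of equity E = 70.22 × 29.17m = 2048.3174m.
Total capital V = 2048.3174 + 428.8 + 436 = 2913.1174.
Equity: weight = 2048.3174/2913.1174 = 0.7031; cost = 13.287%.
Preferred: weight = 428.8/2913.1174 = 0.1472; cost = 7.8606%.
Revolver drawn: weight = 436/2913.1174 = 0.1497; after-tax cost = 6.9% × (1 − 0%) = 6.9000%.
WACC = 0.7031 × 13.2870% + 0.1472 × 7.8606% + 0.1497 × 6.9000% = 11.5323%.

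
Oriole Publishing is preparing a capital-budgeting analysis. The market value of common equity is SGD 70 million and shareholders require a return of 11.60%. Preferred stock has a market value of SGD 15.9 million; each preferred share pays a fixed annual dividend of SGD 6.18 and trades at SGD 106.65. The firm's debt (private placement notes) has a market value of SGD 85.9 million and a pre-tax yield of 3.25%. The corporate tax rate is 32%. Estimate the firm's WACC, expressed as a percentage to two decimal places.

Cost of preferred: Rp = 6.18 / 106.65 = 5.7947%.
Total capital V = 70 + 15.9 + 85.9 = 171.8.
Equity: weight = 70/171.8 = 0.4075; cost = 11.6%.
Preferred: weight = 15.9/171.8 = 0.0925; cost = 5.7947%.
Private placement notes: weight = 85.9/171.8 = 0.5000; after-tax cost = 3.25% × (1 − 32%) = 2.2100%.
WACC = 0.4075 × 11.6000% + 0.0925 × 5.7947% + 0.5000 × 2.2100% = 6.3677%.

6.37%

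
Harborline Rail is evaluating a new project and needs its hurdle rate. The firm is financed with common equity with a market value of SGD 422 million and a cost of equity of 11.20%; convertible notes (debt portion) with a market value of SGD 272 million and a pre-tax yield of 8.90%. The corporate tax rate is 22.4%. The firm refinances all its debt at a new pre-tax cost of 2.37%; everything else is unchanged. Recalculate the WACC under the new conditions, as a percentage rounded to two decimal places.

After the change:
Total capital V = 422 + 272 = 694.
Equity: weight = 422/694 = 0.6081; cost = 11.2%.
Convertible notes (debt portion): weight = 272/694 = 0.3919; after-tax cost = 2.37% × (1 − 22.4%) = 1.8391%.
WACC = 0.6081 × 11.2000% + 0.3919 × 1.8391% = 7.5312%.

7.53%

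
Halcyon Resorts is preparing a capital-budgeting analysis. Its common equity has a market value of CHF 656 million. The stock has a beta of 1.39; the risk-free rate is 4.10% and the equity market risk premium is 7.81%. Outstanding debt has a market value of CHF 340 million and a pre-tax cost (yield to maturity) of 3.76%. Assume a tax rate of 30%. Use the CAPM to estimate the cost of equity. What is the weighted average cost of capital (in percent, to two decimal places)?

10.75%

Cost of equity via CAPM: Re = 4.1% + 1.39 × 7.81% = 14.9559%.
Total capital V = 656 + 340 = 996.
Equity: weight = 656/996 = 0.6586; cost = 14.9559%.
Debt: weight = 340/996 = 0.3414; after-tax cost = 3.76% × (1 − 30%) = 2.6320%.
WACC = 0.6586 × 14.9559% + 0.3414 × 2.6320% = 10.7489%.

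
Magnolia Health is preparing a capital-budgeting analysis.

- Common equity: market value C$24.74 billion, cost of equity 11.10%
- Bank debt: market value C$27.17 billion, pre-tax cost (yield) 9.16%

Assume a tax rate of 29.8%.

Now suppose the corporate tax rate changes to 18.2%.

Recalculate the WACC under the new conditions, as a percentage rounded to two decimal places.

After the change:
Total capital V = 24.74 + 27.17 = 51.91.
Equity: weight = 24.74/51.91 = 0.4766; cost = 11.1%.
Bank debt: weight = 27.17/51.91 = 0.5234; after-tax cost = 9.16% × (1 − 18.2%) = 7.4929%.
WACC = 0.4766 × 11.1000% + 0.5234 × 7.4929% = 9.2120%.

9.21%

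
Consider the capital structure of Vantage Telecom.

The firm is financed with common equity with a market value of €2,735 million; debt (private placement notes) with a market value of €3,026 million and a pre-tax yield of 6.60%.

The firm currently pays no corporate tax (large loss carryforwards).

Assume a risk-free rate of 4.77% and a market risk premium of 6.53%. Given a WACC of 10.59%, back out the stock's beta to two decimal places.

1.57

Total capital V = 2735 + 3026 = 5761.
Equity weight = 2735/5761 = 0.4747.
Private placement notes weight = 3026/5761 = 0.5253.
Debt contribution = 0.5253 × 6.6% × (1 − 0%) = 3.4667%.
Required equity contribution = 10.59% − 3.4667% = 7.1233%  ⇒  Re = 15.0045%.
CAPM: 15.0045% = 4.77% + β × 6.53%  ⇒  β = 1.5673.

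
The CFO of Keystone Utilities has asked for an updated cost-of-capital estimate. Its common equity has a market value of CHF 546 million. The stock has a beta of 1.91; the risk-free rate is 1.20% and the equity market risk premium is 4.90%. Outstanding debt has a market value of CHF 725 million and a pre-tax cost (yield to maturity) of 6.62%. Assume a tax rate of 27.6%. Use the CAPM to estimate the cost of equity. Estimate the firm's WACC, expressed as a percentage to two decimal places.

7.27%

Cost of equity via CAPM: Re = 1.2% + 1.91 × 4.9% = 10.5590%.
Total capital V = 546 + 725 = 1271.
Equity: weight = 546/1271 = 0.4296; cost = 10.559%.
Debt: weight = 725/1271 = 0.5704; after-tax cost = 6.62% × (1 − 27.6%) = 4.7929%.
WACC = 0.4296 × 10.5590% + 0.5704 × 4.7929% = 7.2699%.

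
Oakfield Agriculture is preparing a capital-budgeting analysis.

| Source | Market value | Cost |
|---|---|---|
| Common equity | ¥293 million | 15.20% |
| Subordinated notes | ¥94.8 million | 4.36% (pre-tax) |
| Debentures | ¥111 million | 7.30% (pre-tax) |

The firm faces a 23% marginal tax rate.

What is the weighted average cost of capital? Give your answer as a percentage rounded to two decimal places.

Total capital V = 293 + 94.8 + 111 = 498.8.
Equity: weight = 293/498.8 = 0.5874; cost = 15.2%.
Subordinated notes: weight = 94.8/498.8 = 0.1901; after-tax cost = 4.36% × (1 − 23%) = 3.3572%.
Debentures: weight = 111/498.8 = 0.2225; after-tax cost = 7.3% × (1 − 23%) = 5.6210%.
WACC = 0.5874 × 15.2000% + 0.1901 × 3.3572% + 0.2225 × 5.6210% = 10.8175%.

10.82%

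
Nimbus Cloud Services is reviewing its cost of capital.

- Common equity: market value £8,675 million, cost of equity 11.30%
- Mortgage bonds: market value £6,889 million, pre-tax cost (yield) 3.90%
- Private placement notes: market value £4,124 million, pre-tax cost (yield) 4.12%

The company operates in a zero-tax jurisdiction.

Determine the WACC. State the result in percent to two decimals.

7.21%

Total capital V = 8675 + 6889 + 4124 = 19688.
Equity: weight = 8675/19688 = 0.4406; cost = 11.3%.
Mortgage bonds: weight = 6889/19688 = 0.3499; after-tax cost = 3.9% × (1 − 0%) = 3.9000%.
Private placement notes: weight = 4124/19688 = 0.2095; after-tax cost = 4.12% × (1 − 0%) = 4.1200%.
WACC = 0.4406 × 11.3000% + 0.3499 × 3.9000% + 0.2095 × 4.1200% = 7.2067%.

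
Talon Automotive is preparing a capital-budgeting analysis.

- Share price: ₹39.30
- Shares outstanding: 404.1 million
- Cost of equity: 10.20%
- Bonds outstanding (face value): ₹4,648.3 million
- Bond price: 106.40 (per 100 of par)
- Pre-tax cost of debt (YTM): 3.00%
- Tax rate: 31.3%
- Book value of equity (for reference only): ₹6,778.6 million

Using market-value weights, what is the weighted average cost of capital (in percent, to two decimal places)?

8.27%

Market value of equity E = 39.3 × 404.1m = 15881.13m. Market value of debt D = 4648.3m × 106.4/100 = 4945.7912m.
Total capital V = 15881.13 + 4945.7912 = 20826.9212.
Equity: weight = 15881.13/20826.9212 = 0.7625; cost = 10.2%.
Bonds outstanding: weight = 4945.7912/20826.9212 = 0.2375; after-tax cost = 3% × (1 − 31.3%) = 2.0610%.
WACC = 0.7625 × 10.2000% + 0.2375 × 2.0610% = 8.2672%.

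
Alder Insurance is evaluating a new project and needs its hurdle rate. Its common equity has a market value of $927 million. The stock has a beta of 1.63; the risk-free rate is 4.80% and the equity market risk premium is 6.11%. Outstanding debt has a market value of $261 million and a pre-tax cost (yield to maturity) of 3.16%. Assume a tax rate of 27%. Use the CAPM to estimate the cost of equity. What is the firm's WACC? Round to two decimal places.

Cost of equity via CAPM: Re = 4.8% + 1.63 × 6.11% = 14.7593%.
Total capital V = 927 + 261 = 1188.
Equity: weight = 927/1188 = 0.7803; cost = 14.7593%.
Debt: weight = 261/1188 = 0.2197; after-tax cost = 3.16% × (1 − 27%) = 2.3068%.
WACC = 0.7803 × 14.7593% + 0.2197 × 2.3068% = 12.0235%.

12.02%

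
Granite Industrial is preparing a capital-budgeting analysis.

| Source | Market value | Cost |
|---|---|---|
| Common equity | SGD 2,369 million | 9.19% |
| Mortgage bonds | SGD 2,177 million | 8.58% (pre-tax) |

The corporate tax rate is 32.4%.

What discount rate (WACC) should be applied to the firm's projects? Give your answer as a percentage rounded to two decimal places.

7.57%

Total capital V = 2369 + 2177 = 4546.
Equity: weight = 2369/4546 = 0.5211; cost = 9.19%.
Mortgage bonds: weight = 2177/4546 = 0.4789; after-tax cost = 8.58% × (1 − 32.4%) = 5.8001%.
WACC = 0.5211 × 9.1900% + 0.4789 × 5.8001% = 7.5666%.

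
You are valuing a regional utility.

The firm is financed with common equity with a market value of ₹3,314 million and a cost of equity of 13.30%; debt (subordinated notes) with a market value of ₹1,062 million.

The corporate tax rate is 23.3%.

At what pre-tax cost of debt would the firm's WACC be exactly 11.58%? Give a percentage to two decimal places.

Total capital V = 3314 + 1062 = 4376.
Equity weight = 3314/4376 = 0.7573.
Subordinated notes weight = 1062/4376 = 0.2427.
Equity contribution = 0.7573 × 13.3% = 10.0723%.
Remaining for debt = 11.58% − 10.0723% = 1.5077%.
Rd × (1 − 23.3%) × 0.2427 = 1.5077%  ⇒  Rd = 8.1000%.

8.10%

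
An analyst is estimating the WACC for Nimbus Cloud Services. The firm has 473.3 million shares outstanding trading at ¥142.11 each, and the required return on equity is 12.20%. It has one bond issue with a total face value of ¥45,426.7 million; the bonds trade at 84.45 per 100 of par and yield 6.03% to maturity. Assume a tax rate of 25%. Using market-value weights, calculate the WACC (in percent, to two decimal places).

9.41%

Market value of equity E = 142.11 × 473.3m = 67260.663m. Market value of debt D = 45426.7m × 84.45/100 = 38362.84815m.
Total capital V = 67260.663 + 38362.84815 = 105623.51115.
Equity: weight = 67260.663/105623.51115 = 0.6368; cost = 12.2%.
Bonds outstanding: weight = 38362.84815/105623.51115 = 0.3632; after-tax cost = 6.03% × (1 − 25%) = 4.5225%.
WACC = 0.6368 × 12.2000% + 0.3632 × 4.5225% = 9.4115%.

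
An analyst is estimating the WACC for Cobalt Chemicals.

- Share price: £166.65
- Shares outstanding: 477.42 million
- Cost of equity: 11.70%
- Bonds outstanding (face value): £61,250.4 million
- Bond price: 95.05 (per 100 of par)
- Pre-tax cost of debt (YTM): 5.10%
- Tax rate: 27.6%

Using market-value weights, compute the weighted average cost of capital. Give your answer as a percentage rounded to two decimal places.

Market value of equity E = 166.65 × 477.42m = 79562.043m. Market value of debt D = 61250.4m × 95.05/100 = 58218.5052m.
Total capital V = 79562.043 + 58218.5052 = 137780.5482.
Equity: weight = 79562.043/137780.5482 = 0.5775; cost = 11.7%.
Bonds outstanding: weight = 58218.5052/137780.5482 = 0.4225; after-tax cost = 5.1% × (1 − 27.6%) = 3.6924%.
WACC = 0.5775 × 11.7000% + 0.4225 × 3.6924% = 8.3164%.

8.32%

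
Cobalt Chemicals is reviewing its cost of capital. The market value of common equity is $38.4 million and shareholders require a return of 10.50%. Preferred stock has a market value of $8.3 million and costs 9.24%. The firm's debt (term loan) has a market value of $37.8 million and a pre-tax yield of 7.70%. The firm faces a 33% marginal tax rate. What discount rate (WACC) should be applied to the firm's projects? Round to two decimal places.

Total capital V = 38.4 + 8.3 + 37.8 = 84.5.
Equity: weight = 38.4/84.5 = 0.4544; cost = 10.5%.
Preferred: weight = 8.3/84.5 = 0.0982; cost = 9.24%.
Term loan: weight = 37.8/84.5 = 0.4473; after-tax cost = 7.7% × (1 − 33%) = 5.1590%.
WACC = 0.4544 × 10.5000% + 0.0982 × 9.2400% + 0.4473 × 5.1590% = 7.9870%.

7.99%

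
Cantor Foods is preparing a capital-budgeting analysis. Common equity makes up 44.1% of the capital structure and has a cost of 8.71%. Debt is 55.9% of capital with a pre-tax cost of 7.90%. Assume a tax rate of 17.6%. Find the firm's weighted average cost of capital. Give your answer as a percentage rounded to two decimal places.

7.48%

After-tax cost of debt = 7.9% × (1 − 17.6%) = 6.5096%.
WACC = 0.441 × 8.7100% + 0.559 × 6.5096% = 7.4800%.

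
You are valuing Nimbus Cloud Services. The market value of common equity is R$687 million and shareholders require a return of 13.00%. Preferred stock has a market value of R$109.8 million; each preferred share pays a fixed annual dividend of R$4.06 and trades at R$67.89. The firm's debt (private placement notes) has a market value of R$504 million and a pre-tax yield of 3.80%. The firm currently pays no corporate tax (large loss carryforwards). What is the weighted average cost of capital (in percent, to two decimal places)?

8.84%

Cost of preferred: Rp = 4.06 / 67.89 = 5.9803%.
Total capital V = 687 + 109.8 + 504 = 1300.8.
Equity: weight = 687/1300.8 = 0.5281; cost = 13%.
Preferred: weight = 109.8/1300.8 = 0.0844; cost = 5.9803%.
Private placement notes: weight = 504/1300.8 = 0.3875; after-tax cost = 3.8% × (1 − 0%) = 3.8000%.
WACC = 0.5281 × 13.0000% + 0.0844 × 5.9803% + 0.3875 × 3.8000% = 8.8429%.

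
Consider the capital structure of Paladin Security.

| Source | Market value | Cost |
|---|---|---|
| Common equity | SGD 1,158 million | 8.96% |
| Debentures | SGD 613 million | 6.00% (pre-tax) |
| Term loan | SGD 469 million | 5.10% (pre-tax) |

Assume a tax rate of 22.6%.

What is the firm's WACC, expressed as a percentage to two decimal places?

6.73%

Total capital V = 1158 + 613 + 469 = 2240.
Equity: weight = 1158/2240 = 0.5170; cost = 8.96%.
Debentures: weight = 613/2240 = 0.2737; after-tax cost = 6% × (1 − 22.6%) = 4.6440%.
Term loan: weight = 469/2240 = 0.2094; after-tax cost = 5.1% × (1 − 22.6%) = 3.9474%.
WACC = 0.5170 × 8.9600% + 0.2737 × 4.6440% + 0.2094 × 3.9474% = 6.7294%.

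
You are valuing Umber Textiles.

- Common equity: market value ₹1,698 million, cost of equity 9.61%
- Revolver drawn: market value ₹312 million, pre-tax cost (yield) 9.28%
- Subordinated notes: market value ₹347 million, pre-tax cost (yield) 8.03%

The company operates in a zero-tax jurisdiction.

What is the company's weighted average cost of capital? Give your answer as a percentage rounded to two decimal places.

9.33%

Total capital V = 1698 + 312 + 347 = 2357.
Equity: weight = 1698/2357 = 0.7204; cost = 9.61%.
Revolver drawn: weight = 312/2357 = 0.1324; after-tax cost = 9.28% × (1 − 0%) = 9.2800%.
Subordinated notes: weight = 347/2357 = 0.1472; after-tax cost = 8.03% × (1 − 0%) = 8.0300%.
WACC = 0.7204 × 9.6100% + 0.1324 × 9.2800% + 0.1472 × 8.0300% = 9.3337%.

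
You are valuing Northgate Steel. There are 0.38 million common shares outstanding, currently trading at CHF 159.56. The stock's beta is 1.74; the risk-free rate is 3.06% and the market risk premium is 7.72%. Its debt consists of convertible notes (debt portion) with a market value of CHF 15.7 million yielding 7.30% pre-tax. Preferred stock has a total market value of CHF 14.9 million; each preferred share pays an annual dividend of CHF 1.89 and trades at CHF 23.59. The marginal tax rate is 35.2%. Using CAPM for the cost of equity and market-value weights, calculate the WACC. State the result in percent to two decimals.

Cost of equity via CAPM: Re = 3.06% + 1.74 × 7.72% = 16.4928%.
Cost of preferred: Rp = 1.89 / 23.59 = 8.0119%.
Market value of equity E = 159.56 × 0.38m = 60.6328m.
Total capital V = 60.6328 + 14.9 + 15.7 = 91.2328.
Equity: weight = 60.6328/91.2328 = 0.6646; cost = 16.4928%.
Preferred: weight = 14.9/91.2328 = 0.1633; cost = 8.0119%.
Convertible notes (debt portion): weight = 15.7/91.2328 = 0.1721; after-tax cost = 7.3% × (1 − 35.2%) = 4.7304%.
WACC = 0.6646 × 16.4928% + 0.1633 × 8.0119% + 0.1721 × 4.7304% = 13.0836%.

13.08%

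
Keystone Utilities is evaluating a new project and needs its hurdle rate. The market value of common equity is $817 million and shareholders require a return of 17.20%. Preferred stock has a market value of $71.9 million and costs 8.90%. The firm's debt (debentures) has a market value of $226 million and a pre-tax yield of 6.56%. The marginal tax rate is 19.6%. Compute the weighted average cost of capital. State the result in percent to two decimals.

14.25%

Total capital V = 817 + 71.9 + 226 = 1114.9.
Equity: weight = 817/1114.9 = 0.7328; cost = 17.2%.
Preferred: weight = 71.9/1114.9 = 0.0645; cost = 8.9%.
Debentures: weight = 226/1114.9 = 0.2027; after-tax cost = 6.56% × (1 − 19.6%) = 5.2742%.
WACC = 0.7328 × 17.2000% + 0.0645 × 8.9000% + 0.2027 × 5.2742% = 14.2473%.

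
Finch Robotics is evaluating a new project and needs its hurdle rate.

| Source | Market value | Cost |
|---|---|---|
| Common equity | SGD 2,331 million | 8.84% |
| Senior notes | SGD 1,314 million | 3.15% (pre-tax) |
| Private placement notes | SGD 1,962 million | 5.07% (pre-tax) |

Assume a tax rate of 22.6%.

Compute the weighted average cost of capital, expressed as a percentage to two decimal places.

5.62%

Total capital V = 2331 + 1314 + 1962 = 5607.
Equity: weight = 2331/5607 = 0.4157; cost = 8.84%.
Senior notes: weight = 1314/5607 = 0.2343; after-tax cost = 3.15% × (1 − 22.6%) = 2.4381%.
Private placement notes: weight = 1962/5607 = 0.3499; after-tax cost = 5.07% × (1 − 22.6%) = 3.9242%.
WACC = 0.4157 × 8.8400% + 0.2343 × 2.4381% + 0.3499 × 3.9242% = 5.6196%.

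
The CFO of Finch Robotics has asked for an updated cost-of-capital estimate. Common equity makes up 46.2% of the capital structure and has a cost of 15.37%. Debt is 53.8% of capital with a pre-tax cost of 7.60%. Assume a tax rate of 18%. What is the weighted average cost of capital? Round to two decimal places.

After-tax cost of debt = 7.6% × (1 − 18%) = 6.2320%.
WACC = 0.462 × 15.3700% + 0.538 × 6.2320% = 10.4538%.

10.45%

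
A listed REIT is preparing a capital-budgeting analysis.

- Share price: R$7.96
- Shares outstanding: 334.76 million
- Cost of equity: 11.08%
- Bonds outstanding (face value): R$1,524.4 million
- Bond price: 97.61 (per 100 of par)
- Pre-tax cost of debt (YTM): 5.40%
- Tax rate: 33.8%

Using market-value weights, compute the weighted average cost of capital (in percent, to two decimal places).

8.39%

Market value of equity E = 7.96 × 334.76m = 2664.6896m. Market value of debt D = 1524.4m × 97.61/100 = 1487.96684m.
Total capital V = 2664.6896 + 1487.96684 = 4152.65644.
Equity: weight = 2664.6896/4152.65644 = 0.6417; cost = 11.08%.
Bonds outstanding: weight = 1487.96684/4152.65644 = 0.3583; after-tax cost = 5.4% × (1 − 33.8%) = 3.5748%.
WACC = 0.6417 × 11.0800% + 0.3583 × 3.5748% = 8.3908%.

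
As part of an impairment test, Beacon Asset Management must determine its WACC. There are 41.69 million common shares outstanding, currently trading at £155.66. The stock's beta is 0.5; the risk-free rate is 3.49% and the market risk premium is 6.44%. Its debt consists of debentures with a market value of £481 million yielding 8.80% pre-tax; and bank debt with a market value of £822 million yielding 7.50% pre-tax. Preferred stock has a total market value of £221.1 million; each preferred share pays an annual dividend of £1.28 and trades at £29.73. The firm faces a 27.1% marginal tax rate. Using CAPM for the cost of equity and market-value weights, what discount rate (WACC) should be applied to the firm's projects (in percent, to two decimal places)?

6.50%

Cost of equity via CAPM: Re = 3.49% + 0.5 × 6.44% = 6.7100%.
Cost of preferred: Rp = 1.28 / 29.73 = 4.3054%.
Market value of equity E = 155.66 × 41.69m = 6489.4654m.
Total capital V = 6489.4654 + 221.1 + 481 + 822 = 8013.5654.
Equity: weight = 6489.4654/8013.5654 = 0.8098; cost = 6.71%.
Preferred: weight = 221.1/8013.5654 = 0.0276; cost = 4.3054%.
Debentures: weight = 481/8013.5654 = 0.0600; after-tax cost = 8.8% × (1 − 27.1%) = 6.4152%.
Bank debt: weight = 822/8013.5654 = 0.1026; after-tax cost = 7.5% × (1 − 27.1%) = 5.4675%.
WACC = 0.8098 × 6.7100% + 0.0276 × 4.3054% + 0.0600 × 6.4152% + 0.1026 × 5.4675% = 6.4985%.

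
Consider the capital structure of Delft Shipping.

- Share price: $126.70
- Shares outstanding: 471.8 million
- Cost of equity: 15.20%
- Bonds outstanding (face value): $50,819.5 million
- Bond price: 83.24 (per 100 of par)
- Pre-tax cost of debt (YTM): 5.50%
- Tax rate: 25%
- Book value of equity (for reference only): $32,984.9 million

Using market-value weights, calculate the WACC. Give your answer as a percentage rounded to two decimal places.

Market value of equity E = 126.7 × 471.8m = 59777.06m. Market value of debt D = 50819.5m × 83.24/100 = 42302.1518m.
Total capital V = 59777.06 + 42302.1518 = 102079.2118.
Equity: weight = 59777.06/102079.2118 = 0.5856; cost = 15.2%.
Bonds outstanding: weight = 42302.1518/102079.2118 = 0.4144; after-tax cost = 5.5% × (1 − 25%) = 4.1250%.
WACC = 0.5856 × 15.2000% + 0.4144 × 4.1250% = 10.6105%.

10.61%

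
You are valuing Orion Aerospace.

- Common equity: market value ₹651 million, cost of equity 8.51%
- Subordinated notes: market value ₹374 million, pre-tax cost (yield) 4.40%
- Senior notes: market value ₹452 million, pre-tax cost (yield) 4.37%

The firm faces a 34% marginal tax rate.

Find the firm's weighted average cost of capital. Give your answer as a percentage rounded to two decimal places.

Total capital V = 651 + 374 + 452 = 1477.
Equity: weight = 651/1477 = 0.4408; cost = 8.51%.
Subordinated notes: weight = 374/1477 = 0.2532; after-tax cost = 4.4% × (1 − 34%) = 2.9040%.
Senior notes: weight = 452/1477 = 0.3060; after-tax cost = 4.37% × (1 − 34%) = 2.8842%.
WACC = 0.4408 × 8.5100% + 0.2532 × 2.9040% + 0.3060 × 2.8842% = 5.3688%.

5.37%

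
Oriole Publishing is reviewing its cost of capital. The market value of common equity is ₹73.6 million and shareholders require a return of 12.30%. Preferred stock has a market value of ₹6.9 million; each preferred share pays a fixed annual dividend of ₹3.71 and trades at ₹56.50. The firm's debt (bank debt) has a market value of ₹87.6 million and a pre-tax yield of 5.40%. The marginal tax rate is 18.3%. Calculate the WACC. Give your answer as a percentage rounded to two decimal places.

7.95%

Cost of preferred: Rp = 3.71 / 56.5 = 6.5664%.
Total capital V = 73.6 + 6.9 + 87.6 = 168.1.
Equity: weight = 73.6/168.1 = 0.4378; cost = 12.3%.
Preferred: weight = 6.9/168.1 = 0.0410; cost = 6.5664%.
Bank debt: weight = 87.6/168.1 = 0.5211; after-tax cost = 5.4% × (1 − 18.3%) = 4.4118%.
WACC = 0.4378 × 12.3000% + 0.0410 × 6.5664% + 0.5211 × 4.4118% = 7.9540%.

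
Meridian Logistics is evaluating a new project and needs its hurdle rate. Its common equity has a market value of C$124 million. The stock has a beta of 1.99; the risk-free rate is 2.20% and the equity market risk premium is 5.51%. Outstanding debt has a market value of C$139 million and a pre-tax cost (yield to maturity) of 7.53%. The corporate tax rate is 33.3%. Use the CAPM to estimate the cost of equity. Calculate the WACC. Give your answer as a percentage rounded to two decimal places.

Cost of equity via CAPM: Re = 2.2% + 1.99 × 5.51% = 13.1649%.
Total capital V = 124 + 139 = 263.
Equity: weight = 124/263 = 0.4715; cost = 13.1649%.
Debt: weight = 139/263 = 0.5285; after-tax cost = 7.53% × (1 − 33.3%) = 5.0225%.
WACC = 0.4715 × 13.1649% + 0.5285 × 5.0225% = 8.8615%.

8.86%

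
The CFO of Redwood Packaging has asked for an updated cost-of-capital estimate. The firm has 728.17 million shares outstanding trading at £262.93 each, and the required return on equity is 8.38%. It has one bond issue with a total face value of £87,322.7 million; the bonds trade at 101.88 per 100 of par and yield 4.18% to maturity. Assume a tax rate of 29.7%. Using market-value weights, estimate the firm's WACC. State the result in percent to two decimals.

6.65%

Market value of equity E = 262.93 × 728.17m = 191457.7381m. Market value of debt D = 87322.7m × 101.88/100 = 88964.36676m.
Total capital V = 191457.7381 + 88964.36676 = 280422.10486.
Equity: weight = 191457.7381/280422.10486 = 0.6827; cost = 8.38%.
Bonds outstanding: weight = 88964.36676/280422.10486 = 0.3173; after-tax cost = 4.18% × (1 − 29.7%) = 2.9385%.
WACC = 0.6827 × 8.3800% + 0.3173 × 2.9385% = 6.6537%.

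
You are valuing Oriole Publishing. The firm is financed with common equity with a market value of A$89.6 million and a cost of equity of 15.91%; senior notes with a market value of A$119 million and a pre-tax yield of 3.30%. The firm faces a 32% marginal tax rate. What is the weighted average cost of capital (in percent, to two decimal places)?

8.11%

Total capital V = 89.6 + 119 = 208.6.
Equity: weight = 89.6/208.6 = 0.4295; cost = 15.91%.
Senior notes: weight = 119/208.6 = 0.5705; after-tax cost = 3.3% × (1 − 32%) = 2.2440%.
WACC = 0.4295 × 15.9100% + 0.5705 × 2.2440% = 8.1140%.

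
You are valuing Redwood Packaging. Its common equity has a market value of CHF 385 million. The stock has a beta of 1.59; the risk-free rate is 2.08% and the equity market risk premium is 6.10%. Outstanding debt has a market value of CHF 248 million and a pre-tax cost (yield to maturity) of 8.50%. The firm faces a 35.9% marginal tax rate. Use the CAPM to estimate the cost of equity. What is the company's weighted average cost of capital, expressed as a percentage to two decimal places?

9.30%

Cost of equity via CAPM: Re = 2.08% + 1.59 × 6.1% = 11.7790%.
Total capital V = 385 + 248 = 633.
Equity: weight = 385/633 = 0.6082; cost = 11.779%.
Debt: weight = 248/633 = 0.3918; after-tax cost = 8.5% × (1 − 35.9%) = 5.4485%.
WACC = 0.6082 × 11.7790% + 0.3918 × 5.4485% = 9.2988%.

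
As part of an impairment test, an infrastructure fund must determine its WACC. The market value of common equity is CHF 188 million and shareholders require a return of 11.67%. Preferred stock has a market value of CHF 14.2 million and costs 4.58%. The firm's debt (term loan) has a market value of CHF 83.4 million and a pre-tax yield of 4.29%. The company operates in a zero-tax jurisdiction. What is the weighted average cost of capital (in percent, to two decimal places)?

Total capital V = 188 + 14.2 + 83.4 = 285.6.
Equity: weight = 188/285.6 = 0.6583; cost = 11.67%.
Preferred: weight = 14.2/285.6 = 0.0497; cost = 4.58%.
Term loan: weight = 83.4/285.6 = 0.2920; after-tax cost = 4.29% × (1 − 0%) = 4.2900%.
WACC = 0.6583 × 11.6700% + 0.0497 × 4.5800% + 0.2920 × 4.2900% = 9.1624%.

9.16%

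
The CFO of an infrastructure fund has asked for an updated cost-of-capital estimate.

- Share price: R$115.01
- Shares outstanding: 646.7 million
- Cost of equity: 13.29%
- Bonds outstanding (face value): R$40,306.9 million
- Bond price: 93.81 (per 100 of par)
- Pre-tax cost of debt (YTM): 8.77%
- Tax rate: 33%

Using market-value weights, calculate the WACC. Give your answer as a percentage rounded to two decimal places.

Market value of equity E = 115.01 × 646.7m = 74376.967m. Market value of debt D = 40306.9m × 93.81/100 = 37811.90289m.
Total capital V = 74376.967 + 37811.90289 = 112188.86989.
Equity: weight = 74376.967/112188.86989 = 0.6630; cost = 13.29%.
Bonds outstanding: weight = 37811.90289/112188.86989 = 0.3370; after-tax cost = 8.77% × (1 − 33%) = 5.8759%.
WACC = 0.6630 × 13.2900% + 0.3370 × 5.8759% = 10.7912%.

10.79%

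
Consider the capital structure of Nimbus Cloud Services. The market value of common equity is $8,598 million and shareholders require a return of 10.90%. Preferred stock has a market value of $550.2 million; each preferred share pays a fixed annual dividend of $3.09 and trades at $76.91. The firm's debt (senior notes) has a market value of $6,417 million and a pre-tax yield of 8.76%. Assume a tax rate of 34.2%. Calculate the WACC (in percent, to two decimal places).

8.54%

Cost of preferred: Rp = 3.09 / 76.91 = 4.0177%.
Total capital V = 8598 + 550.2 + 6417 = 15565.2.
Equity: weight = 8598/15565.2 = 0.5524; cost = 10.9%.
Preferred: weight = 550.2/15565.2 = 0.0353; cost = 4.0177%.
Senior notes: weight = 6417/15565.2 = 0.4123; after-tax cost = 8.76% × (1 − 34.2%) = 5.7641%.
WACC = 0.5524 × 10.9000% + 0.0353 × 4.0177% + 0.4123 × 5.7641% = 8.5394%.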